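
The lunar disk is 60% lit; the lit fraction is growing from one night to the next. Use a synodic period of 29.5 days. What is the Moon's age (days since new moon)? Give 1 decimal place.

8.3 days

From f = (1 − cos θ)/2: cos θ = 1 − 2×0.60 = -0.200; arccos → 101.5°.
The Moon is waxing (0°–180°), so θ = 101.5° directly.
Age = 29.5 × 101.5°/360° ≈ 8.32 days.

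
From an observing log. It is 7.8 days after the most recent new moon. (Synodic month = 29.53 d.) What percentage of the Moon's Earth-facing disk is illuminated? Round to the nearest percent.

54%

Phase angle: θ = 360°·(7.8 d)/(29.53 d) = 95.1°.
Illuminated fraction = (1 − cos 95.1°)/2 = (1 − (-0.089))/2 ≈ 0.544, so 54%.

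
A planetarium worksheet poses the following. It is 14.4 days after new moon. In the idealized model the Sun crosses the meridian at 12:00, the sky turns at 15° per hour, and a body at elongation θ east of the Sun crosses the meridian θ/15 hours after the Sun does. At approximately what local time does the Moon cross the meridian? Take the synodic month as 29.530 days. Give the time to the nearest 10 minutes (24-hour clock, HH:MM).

23:40

Elongation θ = 360° × 14.4/29.530 ≈ 175.6°.
At 15° of sky rotation per hour, 175.6° corresponds to a 11.70 h lag.
12:00 + 11.703 h ≈ 23:42 → 23:40 to the nearest ten minutes.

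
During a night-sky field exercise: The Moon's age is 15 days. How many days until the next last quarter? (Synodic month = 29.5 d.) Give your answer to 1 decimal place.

Last quarter is 0.75 of the way through the cycle: age 0.75 × 29.5 = 22.125 d.
So 7.125 days remain (22.125 − 15).

7.1 days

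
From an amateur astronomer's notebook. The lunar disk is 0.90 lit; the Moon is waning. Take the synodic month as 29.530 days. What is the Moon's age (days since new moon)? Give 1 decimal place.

cos θ = 1 − 2f = -0.800, giving a principal value of 143.1°.
A waning Moon lies in 180°–360°, so θ = 360° − 143.1° = 216.9°.
At 360°/29.530 d per day, 216.9° corresponds to 17.79 days.

17.8 days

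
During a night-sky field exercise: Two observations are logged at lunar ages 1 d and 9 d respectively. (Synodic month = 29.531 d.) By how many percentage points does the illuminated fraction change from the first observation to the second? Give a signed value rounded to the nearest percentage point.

First observation: θ = 360°·1/29.531 = 12.2°, so f = 0.011.
Second observation: θ = 109.7°, f = 0.669.
Δf = 0.669 − 0.011 = +0.657, i.e. +66 pp.

+66 percentage points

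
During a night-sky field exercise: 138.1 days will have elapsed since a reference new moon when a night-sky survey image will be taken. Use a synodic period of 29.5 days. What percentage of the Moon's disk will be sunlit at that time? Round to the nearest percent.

71%

138.1/29.5 = 4.681 lunations, so 4 complete cycles and 20.10 d into the next.
The Moon has covered 20.10/29.5 of its cycle, so θ ≈ 360° × 20.10/29.5 = 245.3°.
Illuminated fraction = (1 − cos 245.3°)/2 = (1 − (-0.418))/2 ≈ 0.709, so 71%.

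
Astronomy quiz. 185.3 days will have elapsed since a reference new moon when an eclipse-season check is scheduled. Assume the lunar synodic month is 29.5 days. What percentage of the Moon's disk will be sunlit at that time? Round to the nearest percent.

60%

185.3/29.5 = 6.281 lunations, so 6 complete cycles and 8.30 d into the next.
Elongation θ = 360° × 8.30/29.5 ≈ 101.3°.
With cos θ = (-0.196), the lit fraction is (1 − (-0.196))/2 ≈ 0.598, so 60%.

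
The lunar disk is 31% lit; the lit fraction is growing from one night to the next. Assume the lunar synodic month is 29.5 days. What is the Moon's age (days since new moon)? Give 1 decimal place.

5.5 days

cos θ = 1 − 2f = 0.380, giving a principal value of 67.7°.
The Moon is waxing (0°–180°), so θ = 67.7° directly.
Age = 29.5 × 67.7°/360° ≈ 5.54 days.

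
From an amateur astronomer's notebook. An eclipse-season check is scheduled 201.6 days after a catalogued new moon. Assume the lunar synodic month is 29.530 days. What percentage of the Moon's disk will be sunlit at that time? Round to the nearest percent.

27%

Reduce mod P: 201.6 − 6×29.530 = 24.42 d into the current lunation.
Elongation θ = 360° × 24.42/29.530 ≈ 297.7°.
Illuminated fraction = (1 − cos 297.7°)/2 = (1 − 0.465)/2 ≈ 0.268, so 27%.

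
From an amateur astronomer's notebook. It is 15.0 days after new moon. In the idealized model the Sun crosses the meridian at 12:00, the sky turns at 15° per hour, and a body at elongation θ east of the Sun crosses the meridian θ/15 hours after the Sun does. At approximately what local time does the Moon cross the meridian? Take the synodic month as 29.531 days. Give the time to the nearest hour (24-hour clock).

Phase angle: θ = 360°·(15.0 d)/(29.531 d) = 182.9°.
At 15° of sky rotation per hour, 182.9° corresponds to a 12.19 h lag.
12:00 + 12.19 h ≈ 00:11 → 00:00 to the nearest hour.

00:00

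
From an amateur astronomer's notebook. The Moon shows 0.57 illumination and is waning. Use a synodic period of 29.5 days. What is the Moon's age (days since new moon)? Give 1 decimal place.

Invert f = (1 − cos θ)/2 to get cos θ = 1 − 2(0.57) = -0.140, hence θ₀ = arccos -0.140 = 98.0°.
Since the Moon is past full (waning), take the reflex angle: θ = 360° − 98.0° = 262.0°.
Age = 29.5 × 262.0°/360° ≈ 21.47 days.

21.5 days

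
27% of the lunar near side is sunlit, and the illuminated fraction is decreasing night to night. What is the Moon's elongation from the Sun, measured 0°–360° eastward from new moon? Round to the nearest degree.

297°

cos θ = 1 − 2f = 0.460, giving a principal value of 62.6°.
A waning Moon lies in 180°–360°, so θ = 360° − 62.6° = 297.4°.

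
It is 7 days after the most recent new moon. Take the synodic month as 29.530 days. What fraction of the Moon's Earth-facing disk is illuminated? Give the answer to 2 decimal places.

0.46

The Moon has covered 7/29.530 of its cycle, so θ ≈ 360° × 7/29.530 = 85.3°.
With cos θ = 0.081, the lit fraction is (1 − 0.081)/2 ≈ 0.459.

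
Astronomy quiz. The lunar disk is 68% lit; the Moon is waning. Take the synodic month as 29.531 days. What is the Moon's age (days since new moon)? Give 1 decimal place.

20.4 days

cos θ = 1 − 2f = -0.360, giving a principal value of 111.1°.
A waning Moon lies in 180°–360°, so θ = 360° − 111.1° = 248.9°.
At 360°/29.531 d per day, 248.9° corresponds to 20.42 days.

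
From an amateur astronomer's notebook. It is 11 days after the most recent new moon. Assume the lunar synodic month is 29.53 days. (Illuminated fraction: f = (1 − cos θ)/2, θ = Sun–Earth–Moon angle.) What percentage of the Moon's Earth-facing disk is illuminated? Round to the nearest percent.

85%

The Moon has covered 11/29.53 of its cycle, so θ ≈ 360° × 11/29.53 = 134.1°.
With cos θ = (-0.696), the lit fraction is (1 − (-0.696))/2 ≈ 0.848, so 85%.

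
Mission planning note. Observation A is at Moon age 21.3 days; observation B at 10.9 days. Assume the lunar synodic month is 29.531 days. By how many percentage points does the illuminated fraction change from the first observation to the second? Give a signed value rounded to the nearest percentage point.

θ₁ = 360° × 21.3/29.531 = 259.7°, f₁ = (1 − cos θ₁)/2 = 0.590.
θ₂ = 360° × 10.9/29.531 = 132.9°, f₂ = (1 − cos θ₂)/2 = 0.840.
Change = f₂ − f₁ = +0.250 → +25 percentage points.

+25 percentage points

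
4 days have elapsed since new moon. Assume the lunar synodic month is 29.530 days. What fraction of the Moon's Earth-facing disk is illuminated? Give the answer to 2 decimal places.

0.17

Elongation θ = 360° × 4/29.530 ≈ 48.8°.
Illuminated fraction = (1 − cos 48.8°)/2 = (1 − 0.659)/2 ≈ 0.170.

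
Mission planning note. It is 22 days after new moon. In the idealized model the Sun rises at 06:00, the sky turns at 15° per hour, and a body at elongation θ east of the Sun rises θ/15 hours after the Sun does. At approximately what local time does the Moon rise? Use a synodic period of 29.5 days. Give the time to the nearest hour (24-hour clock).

Elongation θ = 360° × 22/29.5 ≈ 268.5°.
At 15° of sky rotation per hour, 268.5° corresponds to a 17.90 h lag.
06:00 + 17.90 h ≈ 23:54 → 00:00 to the nearest hour.

00:00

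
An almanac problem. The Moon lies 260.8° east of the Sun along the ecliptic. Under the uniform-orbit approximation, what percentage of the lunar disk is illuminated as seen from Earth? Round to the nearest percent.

58%

f = (1 − cos 260.8°)/2 = (1 − (-0.160))/2 ≈ 0.580, i.e. 58%.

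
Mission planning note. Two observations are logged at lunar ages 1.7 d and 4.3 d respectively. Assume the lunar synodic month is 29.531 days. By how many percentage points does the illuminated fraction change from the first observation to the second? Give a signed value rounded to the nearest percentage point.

First observation: θ = 360°·1.7/29.531 = 20.7°, so f = 0.032.
Second observation: θ = 52.4°, f = 0.195.
Δf = 0.195 − 0.032 = +0.163, i.e. +16 pp.

+16 percentage points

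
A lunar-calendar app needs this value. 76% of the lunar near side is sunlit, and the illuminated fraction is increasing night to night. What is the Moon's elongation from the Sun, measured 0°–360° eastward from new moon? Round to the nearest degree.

From f = (1 − cos θ)/2: cos θ = 1 − 2×0.76 = -0.520; arccos → 121.3°.
The Moon is waxing (0°–180°), so θ = 121.3° directly.

121°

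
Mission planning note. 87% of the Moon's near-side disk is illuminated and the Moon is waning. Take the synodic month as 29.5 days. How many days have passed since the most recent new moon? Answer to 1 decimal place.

18.2 days

From f = (1 − cos θ)/2: cos θ = 1 − 2×0.87 = -0.740; arccos → 137.7°.
Since the Moon is past full (waning), take the reflex angle: θ = 360° − 137.7° = 222.3°.
That fraction of the synodic month is 222.3/360 × 29.5 d ≈ 18.21 d.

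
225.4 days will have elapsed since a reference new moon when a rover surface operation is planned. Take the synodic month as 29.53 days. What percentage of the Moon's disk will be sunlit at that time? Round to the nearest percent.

84%

225.4/29.53 = 7.633 lunations, so 7 complete cycles and 18.69 d into the next.
The Moon has covered 18.69/29.53 of its cycle, so θ ≈ 360° × 18.69/29.53 = 227.8°.
With cos θ = (-0.671), the lit fraction is (1 − (-0.671))/2 ≈ 0.836, so 84%.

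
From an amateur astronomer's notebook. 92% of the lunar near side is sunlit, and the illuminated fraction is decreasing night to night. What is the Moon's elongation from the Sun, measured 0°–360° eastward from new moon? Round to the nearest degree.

Invert f = (1 − cos θ)/2 to get cos θ = 1 − 2(0.92) = -0.840, hence θ₀ = arccos -0.840 = 147.1°.
Waning ⇒ past full, so θ = 360° − 147.1° = 212.9°.

213°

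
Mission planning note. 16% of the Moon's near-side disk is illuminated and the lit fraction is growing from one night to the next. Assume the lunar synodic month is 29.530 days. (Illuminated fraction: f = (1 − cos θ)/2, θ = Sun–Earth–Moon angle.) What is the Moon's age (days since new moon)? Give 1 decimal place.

Invert f = (1 − cos θ)/2 to get cos θ = 1 − 2(0.16) = 0.680, hence θ₀ = arccos 0.680 = 47.2°.
The Moon is waxing (0°–180°), so θ = 47.2° directly.
That fraction of the synodic month is 47.2/360 × 29.530 d ≈ 3.87 d.

3.9 days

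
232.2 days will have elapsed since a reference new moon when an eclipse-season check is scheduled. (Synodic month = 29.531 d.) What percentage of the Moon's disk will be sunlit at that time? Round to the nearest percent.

232.2 d spans 7 complete synodic months (7 × 29.531 = 206.72 d) plus 25.48 d.
Elongation θ = 360° × 25.48/29.531 ≈ 310.7°.
Illuminated fraction = (1 − cos 310.7°)/2 = (1 − 0.651)/2 ≈ 0.174, so 17%.

17%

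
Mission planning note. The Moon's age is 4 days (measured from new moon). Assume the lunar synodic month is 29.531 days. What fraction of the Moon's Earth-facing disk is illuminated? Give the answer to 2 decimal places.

0.17

Elongation θ = 360° × 4/29.531 ≈ 48.8°.
Illuminated fraction = (1 − cos 48.8°)/2 = (1 − 0.659)/2 ≈ 0.170.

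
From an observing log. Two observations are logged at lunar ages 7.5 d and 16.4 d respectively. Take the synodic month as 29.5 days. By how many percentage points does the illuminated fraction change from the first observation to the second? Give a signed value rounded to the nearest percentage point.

+46 percentage points

First observation: θ = 360°·7.5/29.5 = 91.5°, so f = 0.513.
Second observation: θ = 200.1°, f = 0.969.
Δf = 0.969 − 0.513 = +0.456, i.e. +46 pp.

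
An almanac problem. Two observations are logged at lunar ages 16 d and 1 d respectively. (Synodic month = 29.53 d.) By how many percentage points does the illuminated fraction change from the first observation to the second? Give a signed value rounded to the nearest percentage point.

θ₁ = 360° × 16/29.53 = 195.1°, f₁ = (1 − cos θ₁)/2 = 0.983.
θ₂ = 360° × 1/29.53 = 12.2°, f₂ = (1 − cos θ₂)/2 = 0.011.
Change = f₂ − f₁ = -0.972 → -97 percentage points.

-97 pp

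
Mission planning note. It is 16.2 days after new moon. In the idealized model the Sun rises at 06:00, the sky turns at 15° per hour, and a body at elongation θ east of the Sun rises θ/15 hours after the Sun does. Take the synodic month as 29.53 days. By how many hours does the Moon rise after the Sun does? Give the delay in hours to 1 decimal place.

Elongation θ = 360° × 16.2/29.53 ≈ 197.5°.
The Moon trails the Sun by θ/15 = 197.5/15 ≈ 13.17 hours.
So the Moon rises 13.17 h after the Sun.

13.2 h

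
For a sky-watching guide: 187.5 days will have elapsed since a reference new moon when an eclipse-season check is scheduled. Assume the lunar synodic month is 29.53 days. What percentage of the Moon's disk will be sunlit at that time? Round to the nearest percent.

187.5/29.53 = 6.349 lunations, so 6 complete cycles and 10.32 d into the next.
Elongation θ = 360° × 10.32/29.53 ≈ 125.8°.
cos 125.8° = (-0.585), so f = (1 − (-0.585))/2 = 0.793, so 79%.

79%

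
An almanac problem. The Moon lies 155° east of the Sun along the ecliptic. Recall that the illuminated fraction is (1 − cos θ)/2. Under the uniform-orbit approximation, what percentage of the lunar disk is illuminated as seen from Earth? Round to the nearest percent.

cos 155° = (-0.906), so f = (1 − (-0.906))/2 = 0.953, i.e. 95%.

95%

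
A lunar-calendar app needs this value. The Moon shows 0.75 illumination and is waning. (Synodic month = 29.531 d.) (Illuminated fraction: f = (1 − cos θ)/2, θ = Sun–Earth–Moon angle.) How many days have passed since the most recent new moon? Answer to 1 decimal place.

cos θ = 1 − 2f = -0.500, giving a principal value of 120.0°.
A waning Moon lies in 180°–360°, so θ = 360° − 120.0° = 240.0°.
Age = 29.531 × 240.0°/360° ≈ 19.69 days.

19.7 days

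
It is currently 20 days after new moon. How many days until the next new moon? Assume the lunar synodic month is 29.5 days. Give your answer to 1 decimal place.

One full lunation from the last new moon is 29.5 d; remaining = 29.5 − 20 = 9.500 d.

9.5 days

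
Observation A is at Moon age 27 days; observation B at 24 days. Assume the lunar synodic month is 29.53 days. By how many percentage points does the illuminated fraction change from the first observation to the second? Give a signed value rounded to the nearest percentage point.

θ₁ = 360° × 27/29.53 = 329.2°, f₁ = (1 − cos θ₁)/2 = 0.071.
θ₂ = 360° × 24/29.53 = 292.6°, f₂ = (1 − cos θ₂)/2 = 0.308.
Change = f₂ − f₁ = +0.237 → +24 percentage points.

+24 pp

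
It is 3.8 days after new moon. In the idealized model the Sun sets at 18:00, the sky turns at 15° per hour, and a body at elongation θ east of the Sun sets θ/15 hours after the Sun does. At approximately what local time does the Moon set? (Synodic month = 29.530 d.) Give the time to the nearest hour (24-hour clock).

Phase angle: θ = 360°·(3.8 d)/(29.530 d) = 46.3°.
The Moon trails the Sun by θ/15 = 46.3/15 ≈ 3.09 hours.
18:00 + 3.09 h ≈ 21:05 → 21:00 to the nearest hour.

21:00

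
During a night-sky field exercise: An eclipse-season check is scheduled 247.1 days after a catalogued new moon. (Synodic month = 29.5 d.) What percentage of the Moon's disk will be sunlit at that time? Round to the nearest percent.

Reduce mod P: 247.1 − 8×29.5 = 11.10 d into the current lunation.
Elongation θ = 360° × 11.10/29.5 ≈ 135.5°.
Illuminated fraction = (1 − cos 135.5°)/2 = (1 − (-0.713))/2 ≈ 0.856, so 86%.

86%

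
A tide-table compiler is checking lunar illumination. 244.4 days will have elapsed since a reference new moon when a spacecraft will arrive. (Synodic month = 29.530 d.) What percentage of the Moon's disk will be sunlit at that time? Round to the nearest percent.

58%

244.4 d spans 8 complete synodic months (8 × 29.530 = 236.24 d) plus 8.16 d.
The Moon has covered 8.16/29.530 of its cycle, so θ ≈ 360° × 8.16/29.530 = 99.5°.
With cos θ = (-0.165), the lit fraction is (1 − (-0.165))/2 ≈ 0.582, so 58%.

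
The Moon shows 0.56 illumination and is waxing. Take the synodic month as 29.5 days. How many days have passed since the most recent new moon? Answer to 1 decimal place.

From f = (1 − cos θ)/2: cos θ = 1 − 2×0.56 = -0.120; arccos → 96.9°.
The Moon is waxing (0°–180°), so θ = 96.9° directly.
Age = 29.5 × 96.9°/360° ≈ 7.94 days.

7.9 days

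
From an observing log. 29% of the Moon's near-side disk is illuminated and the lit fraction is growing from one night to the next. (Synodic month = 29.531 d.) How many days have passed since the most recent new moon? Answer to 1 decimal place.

From f = (1 − cos θ)/2: cos θ = 1 − 2×0.29 = 0.420; arccos → 65.2°.
Waxing ⇒ before full, so θ = 65.2°.
Age = 29.531 × 65.2°/360° ≈ 5.35 days.

5.3 days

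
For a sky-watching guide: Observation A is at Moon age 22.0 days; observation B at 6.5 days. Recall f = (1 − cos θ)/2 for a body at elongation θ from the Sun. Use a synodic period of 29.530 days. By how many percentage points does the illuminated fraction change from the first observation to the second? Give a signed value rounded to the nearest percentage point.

-11 percentage points

θ₁ = 360° × 22.0/29.530 = 268.2°, f₁ = (1 − cos θ₁)/2 = 0.516.
θ₂ = 360° × 6.5/29.530 = 79.2°, f₂ = (1 − cos θ₂)/2 = 0.407.
Change = f₂ − f₁ = -0.109 → -11 percentage points.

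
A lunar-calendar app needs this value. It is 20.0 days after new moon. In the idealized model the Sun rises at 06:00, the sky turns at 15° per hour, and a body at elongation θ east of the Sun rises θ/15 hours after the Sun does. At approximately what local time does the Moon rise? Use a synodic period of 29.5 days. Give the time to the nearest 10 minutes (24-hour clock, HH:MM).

22:20

The Moon has covered 20.0/29.5 of its cycle, so θ ≈ 360° × 20.0/29.5 = 244.1°.
Delay after the Sun = 244.1° / (15°/h) ≈ 16.27 h.
06:00 + 16.271 h ≈ 22:16 → 22:20 to the nearest ten minutes.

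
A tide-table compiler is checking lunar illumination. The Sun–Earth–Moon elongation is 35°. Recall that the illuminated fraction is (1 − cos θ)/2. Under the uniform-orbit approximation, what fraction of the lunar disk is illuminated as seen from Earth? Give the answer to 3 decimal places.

f = (1 − cos 35°)/2 = (1 − 0.819)/2 ≈ 0.090.

0.090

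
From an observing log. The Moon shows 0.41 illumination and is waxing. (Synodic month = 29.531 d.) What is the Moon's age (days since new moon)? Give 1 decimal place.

Invert f = (1 − cos θ)/2 to get cos θ = 1 − 2(0.41) = 0.180, hence θ₀ = arccos 0.180 = 79.6°.
Before full moon the principal value applies: θ = 79.6°.
That fraction of the synodic month is 79.6/360 × 29.531 d ≈ 6.53 d.

6.5 days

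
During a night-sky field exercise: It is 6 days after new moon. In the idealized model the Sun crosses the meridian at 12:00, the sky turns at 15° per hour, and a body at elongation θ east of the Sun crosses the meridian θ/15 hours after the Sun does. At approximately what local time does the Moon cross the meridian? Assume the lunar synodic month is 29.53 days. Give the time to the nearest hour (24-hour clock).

The Moon has covered 6/29.53 of its cycle, so θ ≈ 360° × 6/29.53 = 73.1°.
Delay after the Sun = 73.1° / (15°/h) ≈ 4.88 h.
12:00 + 4.88 h ≈ 16:53 → 17:00 to the nearest hour.

17:00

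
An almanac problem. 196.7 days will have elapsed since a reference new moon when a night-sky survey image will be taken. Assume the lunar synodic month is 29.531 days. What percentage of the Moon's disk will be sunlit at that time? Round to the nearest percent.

77%

196.7 d spans 6 complete synodic months (6 × 29.531 = 177.19 d) plus 19.51 d.
Phase angle: θ = 360°·(19.51 d)/(29.531 d) = 237.9°.
cos 237.9° = (-0.532), so f = (1 − (-0.532))/2 = 0.766, so 77%.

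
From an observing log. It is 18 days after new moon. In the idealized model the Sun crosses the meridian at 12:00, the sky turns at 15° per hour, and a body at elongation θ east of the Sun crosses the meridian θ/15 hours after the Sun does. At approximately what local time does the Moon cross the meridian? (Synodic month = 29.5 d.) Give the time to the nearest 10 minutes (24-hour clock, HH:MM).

Phase angle: θ = 360°·(18 d)/(29.5 d) = 219.7°.
Delay after the Sun = 219.7° / (15°/h) ≈ 14.64 h.
12:00 + 14.644 h ≈ 02:39 → 02:40 to the nearest ten minutes.

02:40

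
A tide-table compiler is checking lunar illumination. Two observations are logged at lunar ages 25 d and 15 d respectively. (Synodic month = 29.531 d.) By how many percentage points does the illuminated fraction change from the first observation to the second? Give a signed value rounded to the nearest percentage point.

+78 pp

θ₁ = 360° × 25/29.531 = 304.8°, f₁ = (1 − cos θ₁)/2 = 0.215.
θ₂ = 360° × 15/29.531 = 182.9°, f₂ = (1 − cos θ₂)/2 = 0.999.
Change = f₂ − f₁ = +0.784 → +78 percentage points.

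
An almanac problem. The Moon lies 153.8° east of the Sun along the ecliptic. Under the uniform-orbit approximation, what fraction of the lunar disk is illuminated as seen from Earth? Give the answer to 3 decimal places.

0.949

f = (1 − cos 153.8°)/2 = (1 − (-0.897))/2 ≈ 0.949.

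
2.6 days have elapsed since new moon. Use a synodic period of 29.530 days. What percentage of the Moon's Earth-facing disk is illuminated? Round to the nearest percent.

Phase angle: θ = 360°·(2.6 d)/(29.530 d) = 31.7°.
cos 31.7° = 0.851, so f = (1 − 0.851)/2 = 0.075, so 7%.

7%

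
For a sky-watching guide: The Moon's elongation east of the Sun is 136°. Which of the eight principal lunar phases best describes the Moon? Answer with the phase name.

136° lies in the waxing gibbous sector of the 8-phase cycle.

waxing gibbous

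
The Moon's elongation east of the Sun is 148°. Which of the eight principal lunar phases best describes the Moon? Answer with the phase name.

148° lies in the waxing gibbous sector of the 8-phase cycle.

waxing gibbous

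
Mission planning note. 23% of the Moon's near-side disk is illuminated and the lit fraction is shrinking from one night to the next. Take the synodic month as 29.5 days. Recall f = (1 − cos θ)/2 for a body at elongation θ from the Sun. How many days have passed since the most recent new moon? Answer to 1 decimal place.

Invert f = (1 − cos θ)/2 to get cos θ = 1 − 2(0.23) = 0.540, hence θ₀ = arccos 0.540 = 57.3°.
A waning Moon lies in 180°–360°, so θ = 360° − 57.3° = 302.7°.
Age = 29.5 × 302.7°/360° ≈ 24.80 days.

24.8 days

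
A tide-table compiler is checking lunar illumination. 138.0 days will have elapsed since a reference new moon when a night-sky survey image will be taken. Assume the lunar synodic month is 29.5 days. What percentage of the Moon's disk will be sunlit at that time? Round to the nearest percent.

72%

Reduce mod P: 138.0 − 4×29.5 = 20.00 d into the current lunation.
Elongation θ = 360° × 20.00/29.5 ≈ 244.1°.
cos 244.1° = (-0.437), so f = (1 − (-0.437))/2 = 0.719, so 72%.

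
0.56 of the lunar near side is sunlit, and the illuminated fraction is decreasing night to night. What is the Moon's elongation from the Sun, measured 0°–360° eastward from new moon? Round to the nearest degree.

cos θ = 1 − 2f = -0.120, giving a principal value of 96.9°.
Waning ⇒ past full, so θ = 360° − 96.9° = 263.1°.

263°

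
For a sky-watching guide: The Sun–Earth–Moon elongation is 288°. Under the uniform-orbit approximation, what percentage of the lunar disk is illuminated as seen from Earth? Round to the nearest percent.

f = (1 − cos 288°)/2 = (1 − 0.309)/2 ≈ 0.345, i.e. 35%.

35%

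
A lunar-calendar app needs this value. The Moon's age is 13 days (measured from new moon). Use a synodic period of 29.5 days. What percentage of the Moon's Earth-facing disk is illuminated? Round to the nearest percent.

Elongation θ = 360° × 13/29.5 ≈ 158.6°.
cos 158.6° = (-0.931), so f = (1 − (-0.931))/2 = 0.966, so 97%.

97%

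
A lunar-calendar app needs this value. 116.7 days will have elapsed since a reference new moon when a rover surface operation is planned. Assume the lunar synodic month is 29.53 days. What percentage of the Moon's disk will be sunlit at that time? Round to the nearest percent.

116.7 d spans 3 complete synodic months (3 × 29.53 = 88.59 d) plus 28.11 d.
Phase angle: θ = 360°·(28.11 d)/(29.53 d) = 342.7°.
cos 342.7° = 0.955, so f = (1 − 0.955)/2 = 0.023, so 2%.

2%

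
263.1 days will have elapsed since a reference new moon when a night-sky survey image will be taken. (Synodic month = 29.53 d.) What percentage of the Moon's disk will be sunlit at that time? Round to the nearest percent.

263.1 d spans 8 complete synodic months (8 × 29.53 = 236.24 d) plus 26.86 d.
Elongation θ = 360° × 26.86/29.53 ≈ 327.5°.
cos 327.5° = 0.843, so f = (1 − 0.843)/2 = 0.079, so 8%.

8%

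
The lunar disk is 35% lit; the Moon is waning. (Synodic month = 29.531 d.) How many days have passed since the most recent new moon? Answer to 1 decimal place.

From f = (1 − cos θ)/2: cos θ = 1 − 2×0.35 = 0.300; arccos → 72.5°.
A waning Moon lies in 180°–360°, so θ = 360° − 72.5° = 287.5°.
Age = 29.531 × 287.5°/360° ≈ 23.58 days.

23.6 days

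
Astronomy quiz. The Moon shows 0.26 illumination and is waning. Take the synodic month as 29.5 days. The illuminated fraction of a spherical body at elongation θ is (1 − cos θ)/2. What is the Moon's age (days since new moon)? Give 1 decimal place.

24.5 days

cos θ = 1 − 2f = 0.480, giving a principal value of 61.3°.
Waning ⇒ past full, so θ = 360° − 61.3° = 298.7°.
That fraction of the synodic month is 298.7/360 × 29.5 d ≈ 24.48 d.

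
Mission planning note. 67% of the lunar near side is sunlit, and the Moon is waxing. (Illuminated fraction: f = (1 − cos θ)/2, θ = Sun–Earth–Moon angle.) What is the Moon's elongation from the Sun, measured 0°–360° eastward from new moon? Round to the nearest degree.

cos θ = 1 − 2f = -0.340, giving a principal value of 109.9°.
Before full moon the principal value applies: θ = 109.9°.

110°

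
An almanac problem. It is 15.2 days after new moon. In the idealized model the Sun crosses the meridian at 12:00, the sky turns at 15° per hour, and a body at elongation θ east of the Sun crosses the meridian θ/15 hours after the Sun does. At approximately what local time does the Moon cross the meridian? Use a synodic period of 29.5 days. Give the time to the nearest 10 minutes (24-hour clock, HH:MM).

Phase angle: θ = 360°·(15.2 d)/(29.5 d) = 185.5°.
Delay after the Sun = 185.5° / (15°/h) ≈ 12.37 h.
12:00 + 12.366 h ≈ 00:22 → 00:20 to the nearest ten minutes.

00:20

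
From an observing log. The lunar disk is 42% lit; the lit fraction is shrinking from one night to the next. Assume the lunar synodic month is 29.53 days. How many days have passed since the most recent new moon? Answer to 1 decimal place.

cos θ = 1 − 2f = 0.160, giving a principal value of 80.8°.
Since the Moon is past full (waning), take the reflex angle: θ = 360° − 80.8° = 279.2°.
That fraction of the synodic month is 279.2/360 × 29.53 d ≈ 22.90 d.

22.9 days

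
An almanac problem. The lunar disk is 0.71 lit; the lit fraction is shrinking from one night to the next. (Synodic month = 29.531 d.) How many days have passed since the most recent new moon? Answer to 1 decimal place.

20.1 days

cos θ = 1 − 2f = -0.420, giving a principal value of 114.8°.
Waning ⇒ past full, so θ = 360° − 114.8° = 245.2°.
Age = 29.531 × 245.2°/360° ≈ 20.11 days.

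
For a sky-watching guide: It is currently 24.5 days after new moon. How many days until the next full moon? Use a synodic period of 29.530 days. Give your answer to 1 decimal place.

19.8 days

Full moon occurs at elongation 180°, i.e. at age 29.530 × 180/360 = 14.765 d.
This lunation's full moon (14.765 d) has passed, so add one period: 44.295 − 24.5 = 19.795 days.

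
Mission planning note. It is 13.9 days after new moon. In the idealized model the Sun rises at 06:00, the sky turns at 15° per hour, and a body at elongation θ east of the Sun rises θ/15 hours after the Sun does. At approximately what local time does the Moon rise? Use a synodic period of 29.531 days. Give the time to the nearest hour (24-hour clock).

17:00

Phase angle: θ = 360°·(13.9 d)/(29.531 d) = 169.4°.
At 15° of sky rotation per hour, 169.4° corresponds to a 11.30 h lag.
06:00 + 11.30 h ≈ 17:18 → 17:00 to the nearest hour.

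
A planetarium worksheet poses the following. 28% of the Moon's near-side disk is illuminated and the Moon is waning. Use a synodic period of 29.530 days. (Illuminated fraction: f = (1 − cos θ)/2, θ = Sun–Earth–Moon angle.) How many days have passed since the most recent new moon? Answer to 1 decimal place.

24.3 days

Invert f = (1 − cos θ)/2 to get cos θ = 1 − 2(0.28) = 0.440, hence θ₀ = arccos 0.440 = 63.9°.
Waning ⇒ past full, so θ = 360° − 63.9° = 296.1°.
Age = 29.530 × 296.1°/360° ≈ 24.29 days.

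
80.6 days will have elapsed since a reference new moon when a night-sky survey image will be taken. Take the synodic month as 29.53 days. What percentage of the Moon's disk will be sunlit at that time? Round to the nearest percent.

56%

80.6/29.53 = 2.729 lunations, so 2 complete cycles and 21.54 d into the next.
Elongation θ = 360° × 21.54/29.53 ≈ 262.6°.
With cos θ = (-0.129), the lit fraction is (1 − (-0.129))/2 ≈ 0.564, so 56%.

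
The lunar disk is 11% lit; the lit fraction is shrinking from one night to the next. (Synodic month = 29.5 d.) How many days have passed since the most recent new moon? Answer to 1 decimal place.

Invert f = (1 − cos θ)/2 to get cos θ = 1 − 2(0.11) = 0.780, hence θ₀ = arccos 0.780 = 38.7°.
A waning Moon lies in 180°–360°, so θ = 360° − 38.7° = 321.3°.
Age = 29.5 × 321.3°/360° ≈ 26.33 days.

26.3 days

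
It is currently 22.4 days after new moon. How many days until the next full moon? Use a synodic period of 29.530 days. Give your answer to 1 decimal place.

21.9 days

Full moon occurs at elongation 180°, i.e. at age 29.530 × 180/360 = 14.765 d.
Already past this cycle's full moon; the next is at 14.765 + 29.530 = 44.295 d, so 44.295 − 22.4 = 21.895 days.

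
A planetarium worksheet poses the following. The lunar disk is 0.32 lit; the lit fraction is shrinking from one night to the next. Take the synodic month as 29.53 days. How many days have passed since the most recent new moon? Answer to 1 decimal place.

cos θ = 1 − 2f = 0.360, giving a principal value of 68.9°.
A waning Moon lies in 180°–360°, so θ = 360° − 68.9° = 291.1°.
At 360°/29.53 d per day, 291.1° corresponds to 23.88 days.

23.9 days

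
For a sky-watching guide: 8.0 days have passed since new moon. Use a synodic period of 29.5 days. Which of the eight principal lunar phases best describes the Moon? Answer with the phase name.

first quarter

At 8.0/29.5 of the cycle, θ ≈ 98° — the first quarter range.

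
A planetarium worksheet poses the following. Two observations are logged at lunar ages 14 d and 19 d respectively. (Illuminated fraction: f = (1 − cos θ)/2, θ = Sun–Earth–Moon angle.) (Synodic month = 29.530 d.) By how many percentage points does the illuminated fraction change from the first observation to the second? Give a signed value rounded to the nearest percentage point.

θ₁ = 360° × 14/29.530 = 170.7°, f₁ = (1 − cos θ₁)/2 = 0.993.
θ₂ = 360° × 19/29.530 = 231.6°, f₂ = (1 − cos θ₂)/2 = 0.810.
Change = f₂ − f₁ = -0.183 → -18 percentage points.

-18 pp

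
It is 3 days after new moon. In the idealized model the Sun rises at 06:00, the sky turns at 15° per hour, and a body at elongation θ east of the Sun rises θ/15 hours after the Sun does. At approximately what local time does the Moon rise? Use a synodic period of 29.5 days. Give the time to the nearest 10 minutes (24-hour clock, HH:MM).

08:30

Elongation θ = 360° × 3/29.5 ≈ 36.6°.
Delay after the Sun = 36.6° / (15°/h) ≈ 2.44 h.
06:00 + 2.441 h ≈ 08:26 → 08:30 to the nearest ten minutes.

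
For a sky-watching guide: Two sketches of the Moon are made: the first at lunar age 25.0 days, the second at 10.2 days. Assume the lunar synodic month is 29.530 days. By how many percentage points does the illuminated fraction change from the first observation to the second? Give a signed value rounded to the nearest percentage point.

+57 pp

θ₁ = 360° × 25.0/29.530 = 304.8°, f₁ = (1 − cos θ₁)/2 = 0.215.
θ₂ = 360° × 10.2/29.530 = 124.3°, f₂ = (1 − cos θ₂)/2 = 0.782.
Change = f₂ − f₁ = +0.567 → +57 percentage points.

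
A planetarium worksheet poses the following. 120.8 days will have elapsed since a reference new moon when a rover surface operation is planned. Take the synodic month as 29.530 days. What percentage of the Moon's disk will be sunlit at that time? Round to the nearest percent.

120.8/29.530 = 4.091 lunations, so 4 complete cycles and 2.68 d into the next.
Phase angle: θ = 360°·(2.68 d)/(29.530 d) = 32.7°.
Illuminated fraction = (1 − cos 32.7°)/2 = (1 − 0.842)/2 ≈ 0.079, so 8%.

8%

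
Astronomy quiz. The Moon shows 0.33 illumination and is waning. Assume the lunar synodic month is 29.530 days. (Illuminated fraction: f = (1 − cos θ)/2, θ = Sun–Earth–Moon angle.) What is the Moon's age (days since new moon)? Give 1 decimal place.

Invert f = (1 − cos θ)/2 to get cos θ = 1 − 2(0.33) = 0.340, hence θ₀ = arccos 0.340 = 70.1°.
Waning ⇒ past full, so θ = 360° − 70.1° = 289.9°.
Age = 29.530 × 289.9°/360° ≈ 23.78 days.

23.8 days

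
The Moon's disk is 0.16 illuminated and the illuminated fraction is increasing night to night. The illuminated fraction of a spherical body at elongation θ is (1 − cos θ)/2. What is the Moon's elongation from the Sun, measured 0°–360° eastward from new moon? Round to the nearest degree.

47°

Invert f = (1 − cos θ)/2 to get cos θ = 1 − 2(0.16) = 0.680, hence θ₀ = arccos 0.680 = 47.2°.
The Moon is waxing (0°–180°), so θ = 47.2° directly.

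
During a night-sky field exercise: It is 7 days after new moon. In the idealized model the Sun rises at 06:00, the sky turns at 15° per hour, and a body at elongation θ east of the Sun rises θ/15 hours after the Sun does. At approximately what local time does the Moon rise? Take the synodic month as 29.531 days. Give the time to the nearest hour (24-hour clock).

12:00

The Moon has covered 7/29.531 of its cycle, so θ ≈ 360° × 7/29.531 = 85.3°.
The Moon trails the Sun by θ/15 = 85.3/15 ≈ 5.69 hours.
06:00 + 5.69 h ≈ 11:41 → 12:00 to the nearest hour.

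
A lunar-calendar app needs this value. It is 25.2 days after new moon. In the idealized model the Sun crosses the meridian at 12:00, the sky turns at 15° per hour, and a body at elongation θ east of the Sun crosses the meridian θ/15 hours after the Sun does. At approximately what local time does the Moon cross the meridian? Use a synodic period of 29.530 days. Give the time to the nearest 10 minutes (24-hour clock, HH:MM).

08:30

Elongation θ = 360° × 25.2/29.530 ≈ 307.2°.
At 15° of sky rotation per hour, 307.2° corresponds to a 20.48 h lag.
12:00 + 20.481 h ≈ 08:29 → 08:30 to the nearest ten minutes.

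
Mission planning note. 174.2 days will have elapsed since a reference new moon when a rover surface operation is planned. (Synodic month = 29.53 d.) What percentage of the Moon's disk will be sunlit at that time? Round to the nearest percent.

Reduce mod P: 174.2 − 5×29.53 = 26.55 d into the current lunation.
Phase angle: θ = 360°·(26.55 d)/(29.53 d) = 323.7°.
With cos θ = 0.806, the lit fraction is (1 − 0.806)/2 ≈ 0.097, so 10%.

10%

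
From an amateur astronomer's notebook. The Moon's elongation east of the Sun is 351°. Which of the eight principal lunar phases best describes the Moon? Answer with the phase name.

351° lies in the new moon sector of the 8-phase cycle.

new moon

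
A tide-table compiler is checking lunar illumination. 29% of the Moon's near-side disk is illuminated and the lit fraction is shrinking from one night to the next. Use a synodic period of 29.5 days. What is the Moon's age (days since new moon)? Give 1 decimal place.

cos θ = 1 − 2f = 0.420, giving a principal value of 65.2°.
A waning Moon lies in 180°–360°, so θ = 360° − 65.2° = 294.8°.
At 360°/29.5 d per day, 294.8° corresponds to 24.16 days.

24.2 days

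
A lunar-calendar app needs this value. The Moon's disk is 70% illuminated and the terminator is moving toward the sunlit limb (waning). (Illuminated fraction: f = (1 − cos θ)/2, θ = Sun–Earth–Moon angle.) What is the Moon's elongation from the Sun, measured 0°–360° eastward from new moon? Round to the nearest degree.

Invert f = (1 − cos θ)/2 to get cos θ = 1 − 2(0.70) = -0.400, hence θ₀ = arccos -0.400 = 113.6°.
Waning ⇒ past full, so θ = 360° − 113.6° = 246.4°.

246°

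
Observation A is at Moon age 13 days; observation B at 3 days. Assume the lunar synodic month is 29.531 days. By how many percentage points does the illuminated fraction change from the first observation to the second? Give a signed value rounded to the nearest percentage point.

-87 percentage points

θ₁ = 360° × 13/29.531 = 158.5°, f₁ = (1 − cos θ₁)/2 = 0.965.
θ₂ = 360° × 3/29.531 = 36.6°, f₂ = (1 − cos θ₂)/2 = 0.098.
Change = f₂ − f₁ = -0.867 → -87 percentage points.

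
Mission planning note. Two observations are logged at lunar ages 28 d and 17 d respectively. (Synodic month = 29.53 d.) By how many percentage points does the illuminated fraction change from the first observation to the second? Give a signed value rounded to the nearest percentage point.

θ₁ = 360° × 28/29.53 = 341.3°, f₁ = (1 − cos θ₁)/2 = 0.026.
θ₂ = 360° × 17/29.53 = 207.2°, f₂ = (1 − cos θ₂)/2 = 0.945.
Change = f₂ − f₁ = +0.918 → +92 percentage points.

+92 percentage points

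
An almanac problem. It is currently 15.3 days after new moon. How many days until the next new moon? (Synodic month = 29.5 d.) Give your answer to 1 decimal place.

14.2 days

The next new moon completes the synodic month: 29.5 − 15.3 = 14.200 days.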